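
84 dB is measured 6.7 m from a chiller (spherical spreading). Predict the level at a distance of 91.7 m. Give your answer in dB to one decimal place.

61.3 dB

Spherical spreading from a point source gives a 20·log₁₀(r₂/r₁) drop.
L₂ = 84 − 20·log₁₀(91.7/6.7) = 84 − 22.726 = 61.27 dB.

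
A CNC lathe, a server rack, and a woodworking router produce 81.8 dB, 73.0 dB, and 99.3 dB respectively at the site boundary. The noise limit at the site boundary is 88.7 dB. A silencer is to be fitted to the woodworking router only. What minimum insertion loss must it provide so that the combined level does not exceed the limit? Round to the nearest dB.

The untreated sources together contribute 10^(81.8/10) + 10^(73.0/10) = 1.713e+08, i.e. 82.34 dB.
To meet 88.7 dB overall, the treated woodworking router may contribute at most 10^(88.7/10) − 1.713e+08 = 5.700e+08, i.e. 87.56 dB.
So the woodworking router must be reduced from 99.3 to 87.56 dB: IL = 11.74 dB.

12 dB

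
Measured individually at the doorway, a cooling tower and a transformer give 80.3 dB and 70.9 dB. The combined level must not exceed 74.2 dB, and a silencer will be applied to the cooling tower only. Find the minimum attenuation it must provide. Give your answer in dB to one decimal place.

8.8 dB

The untreated sources together contribute 10^(70.9/10) = 1.230e+07, i.e. 70.90 dB.
To meet 74.2 dB overall, the treated cooling tower may contribute at most 10^(74.2/10) − 1.230e+07 = 1.400e+07, i.e. 71.46 dB.
So the cooling tower must be reduced from 80.3 to 71.46 dB: IL = 8.84 dB.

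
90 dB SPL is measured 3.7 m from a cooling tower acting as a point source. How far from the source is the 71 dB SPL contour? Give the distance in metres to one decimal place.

33.0 m

The 19.0 dB drop corresponds to a distance ratio of 10^(19.0/20) for a point source.
r₂ = 3.7·10^((90−71)/20) = 3.7·10^(19.0/20) = 32.98 m.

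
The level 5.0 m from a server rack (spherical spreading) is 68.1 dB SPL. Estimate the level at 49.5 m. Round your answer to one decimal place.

Spherical spreading from a point source gives a 20·log₁₀(r₂/r₁) drop.
L₂ = 68.1 − 20·log₁₀(49.5/5.0) = 68.1 − 19.913 = 48.19 dB SPL.

48.2 dB SPL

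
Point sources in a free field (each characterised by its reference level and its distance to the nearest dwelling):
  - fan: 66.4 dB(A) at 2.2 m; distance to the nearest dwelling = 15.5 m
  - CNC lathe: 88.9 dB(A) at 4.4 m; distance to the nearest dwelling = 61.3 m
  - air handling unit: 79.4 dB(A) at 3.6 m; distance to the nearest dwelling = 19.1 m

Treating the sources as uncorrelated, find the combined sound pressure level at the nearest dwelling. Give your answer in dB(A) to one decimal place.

First find each source's level at the receiver (point-source: −20·log₁₀(r/r_ref)), then combine on an intensity basis.
fan: 66.4 − 20·log₁₀(15.5/2.2) = 66.4 − 16.96 = 49.44 dB(A).
CNC lathe: 88.9 − 20·log₁₀(61.3/4.4) = 88.9 − 22.88 = 66.02 dB(A).
air handling unit: 79.4 − 20·log₁₀(19.1/3.6) = 79.4 − 14.49 = 64.91 dB(A).
Σ 10^(L/10) = 7.181e+06 → L_total = 10·log₁₀(7.181e+06) = 68.56 dB(A).

68.6 dB(A)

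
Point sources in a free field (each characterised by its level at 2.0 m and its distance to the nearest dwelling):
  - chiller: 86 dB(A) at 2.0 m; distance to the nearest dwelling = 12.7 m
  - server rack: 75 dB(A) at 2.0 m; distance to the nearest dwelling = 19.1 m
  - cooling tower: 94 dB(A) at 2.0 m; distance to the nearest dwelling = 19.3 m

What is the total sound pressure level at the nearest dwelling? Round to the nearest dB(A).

Apply inverse-square spreading to bring every level to the receiver, then sum 10^(L/10).
chiller: 86 − 20·log₁₀(12.7/2.0) = 86 − 16.06 = 69.94 dB(A).
server rack: 75 − 20·log₁₀(19.1/2.0) = 75 − 19.60 = 55.40 dB(A).
cooling tower: 94 − 20·log₁₀(19.3/2.0) = 94 − 19.69 = 74.31 dB(A).
Σ 10^(L/10) = 3.719e+07 → L_total = 10·log₁₀(3.719e+07) = 75.70 dB(A).

76 dB(A)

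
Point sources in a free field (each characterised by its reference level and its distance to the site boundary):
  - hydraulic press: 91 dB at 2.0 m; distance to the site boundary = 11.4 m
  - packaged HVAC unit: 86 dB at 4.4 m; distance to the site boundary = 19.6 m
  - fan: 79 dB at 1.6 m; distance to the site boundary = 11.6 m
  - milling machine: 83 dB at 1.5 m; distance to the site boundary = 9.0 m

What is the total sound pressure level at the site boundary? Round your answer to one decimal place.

First find each source's level at the receiver (point-source: −20·log₁₀(r/r_ref)), then combine on an intensity basis.
hydraulic press: 91 − 20·log₁₀(11.4/2.0) = 91 − 15.12 = 75.88 dB.
packaged HVAC unit: 86 − 20·log₁₀(19.6/4.4) = 86 − 12.98 = 73.02 dB.
fan: 79 − 20·log₁₀(11.6/1.6) = 79 − 17.21 = 61.79 dB.
milling machine: 83 − 20·log₁₀(9.0/1.5) = 83 − 15.56 = 67.44 dB.
Σ 10^(L/10) = 6.586e+07 → L_total = 10·log₁₀(6.586e+07) = 78.19 dB.

78.2 dB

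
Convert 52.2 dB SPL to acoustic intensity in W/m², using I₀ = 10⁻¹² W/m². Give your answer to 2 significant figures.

1.7e-07 W/m²

I = I₀·10^(L/10) = 10⁻¹² × 10^(52.2/10) = 10^(-6.780).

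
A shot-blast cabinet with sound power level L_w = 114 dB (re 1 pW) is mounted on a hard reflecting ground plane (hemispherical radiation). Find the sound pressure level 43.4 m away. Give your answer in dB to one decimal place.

Free-field hemispherical radiation: L_p = L_w − 10·log₁₀(2π·r²), r = 43.4 m.
2π·r² = 1.183e+04 m², 10·log₁₀ of that is 40.732 dB.
L_p = 114 − 40.732 = 73.27 dB.

73.3 dB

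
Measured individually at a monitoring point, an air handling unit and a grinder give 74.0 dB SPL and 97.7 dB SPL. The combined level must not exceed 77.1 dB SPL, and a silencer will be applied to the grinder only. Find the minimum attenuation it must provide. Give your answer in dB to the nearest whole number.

24 dB

Everything except the grinder sums to 10^(74.0/10) = 2.512e+07 in linear terms, 74.00 dB SPL.
To meet 77.1 dB SPL overall, the treated grinder may contribute at most 10^(77.1/10) − 2.512e+07 = 2.617e+07, i.e. 74.18 dB SPL.
Required insertion loss = 97.7 − 74.18 = 23.52 dB.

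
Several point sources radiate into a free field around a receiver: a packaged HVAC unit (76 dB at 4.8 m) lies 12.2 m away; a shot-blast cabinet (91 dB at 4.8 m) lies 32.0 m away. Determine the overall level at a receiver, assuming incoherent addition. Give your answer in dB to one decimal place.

75.4 dB

Apply inverse-square spreading to bring every level to the receiver, then sum 10^(L/10).
packaged HVAC unit: 76 − 20·log₁₀(12.2/4.8) = 76 − 8.10 = 67.90 dB.
shot-blast cabinet: 91 − 20·log₁₀(32.0/4.8) = 91 − 16.48 = 74.52 dB.
Σ 10^(L/10) = 3.449e+07 → L_total = 10·log₁₀(3.449e+07) = 75.38 dB.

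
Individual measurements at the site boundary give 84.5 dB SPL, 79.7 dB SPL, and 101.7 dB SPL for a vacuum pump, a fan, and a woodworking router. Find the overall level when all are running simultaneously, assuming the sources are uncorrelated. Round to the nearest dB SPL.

102 dB SPL

For uncorrelated sources the intensities add, so convert each level to linear form, sum, and take 10·log₁₀ of the total.
Σ 10^(L/10) = 10^(84.5/10) + 10^(79.7/10) + 10^(101.7/10) = 1.517e+10.
L_total = 10·log₁₀(1.517e+10) = 101.81 dB SPL.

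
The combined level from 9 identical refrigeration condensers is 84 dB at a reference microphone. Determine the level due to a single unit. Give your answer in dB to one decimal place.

74.5 dB

For N identical incoherent sources L_total = L₁ + 10·log₁₀ N, so L₁ = 84 − 10·log₁₀(9) = 84 − 9.542.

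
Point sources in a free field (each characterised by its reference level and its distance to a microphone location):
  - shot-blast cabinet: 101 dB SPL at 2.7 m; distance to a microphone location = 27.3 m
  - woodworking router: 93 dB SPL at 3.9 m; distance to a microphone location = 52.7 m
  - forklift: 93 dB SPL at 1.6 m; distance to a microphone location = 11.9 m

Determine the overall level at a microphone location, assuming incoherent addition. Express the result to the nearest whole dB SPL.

Apply inverse-square spreading to bring every level to the receiver, then sum 10^(L/10).
shot-blast cabinet: 101 − 20·log₁₀(27.3/2.7) = 101 − 20.10 = 80.90 dB SPL.
woodworking router: 93 − 20·log₁₀(52.7/3.9) = 93 − 22.61 = 70.39 dB SPL.
forklift: 93 − 20·log₁₀(11.9/1.6) = 93 − 17.43 = 75.57 dB SPL.
Σ 10^(L/10) = 1.701e+08 → L_total = 10·log₁₀(1.701e+08) = 82.31 dB SPL.

82 dB SPL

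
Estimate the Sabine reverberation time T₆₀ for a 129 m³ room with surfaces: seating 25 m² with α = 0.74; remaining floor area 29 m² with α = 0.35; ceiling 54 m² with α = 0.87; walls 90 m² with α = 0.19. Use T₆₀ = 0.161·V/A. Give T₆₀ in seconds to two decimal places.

0.22 s

A = Σ Sᵢαᵢ = 25·0.74 + 29·0.35 + 54·0.87 + 90·0.19 = 92.73 m².
T₆₀ = 0.161 × 129 / 92.73 = 0.224 s.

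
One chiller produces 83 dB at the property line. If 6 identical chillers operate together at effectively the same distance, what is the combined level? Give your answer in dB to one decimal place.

90.8 dB

L_total = L₁ + 10·log₁₀ N for N identical incoherent sources.
L_total = 83 + 10·log₁₀(6) = 83 + 7.782 = 90.78 dB.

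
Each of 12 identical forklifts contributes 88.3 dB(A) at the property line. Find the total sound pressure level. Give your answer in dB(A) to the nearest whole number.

99 dB(A)

N identical incoherent sources raise the level by 10·log₁₀ N.
L_total = 88.3 + 10·log₁₀(12) = 88.3 + 10.792 = 99.09 dB(A).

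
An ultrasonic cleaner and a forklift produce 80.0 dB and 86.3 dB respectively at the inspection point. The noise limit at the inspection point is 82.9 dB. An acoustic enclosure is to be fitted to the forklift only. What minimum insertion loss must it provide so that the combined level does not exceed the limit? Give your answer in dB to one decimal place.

Everything except the forklift sums to 10^(80.0/10) = 1.000e+08 in linear terms, 80.00 dB.
To meet 82.9 dB overall, the treated forklift may contribute at most 10^(82.9/10) − 1.000e+08 = 9.498e+07, i.e. 79.78 dB.
Required insertion loss = 86.3 − 79.78 = 6.52 dB.

6.5 dB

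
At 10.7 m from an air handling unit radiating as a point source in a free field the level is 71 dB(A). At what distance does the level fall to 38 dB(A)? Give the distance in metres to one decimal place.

478.0 m

For a point source L₁ − L₂ = 20·log₁₀(r₂/r₁), so r₂ = r₁·10^((L₁−L₂)/20).
r₂ = 10.7·10^((71−38)/20) = 10.7·10^(33.0/20) = 477.95 m.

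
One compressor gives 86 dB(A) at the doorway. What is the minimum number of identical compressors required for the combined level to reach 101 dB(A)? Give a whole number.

Need L₁ + 10·log₁₀ N ≥ 101, i.e. log₁₀ N ≥ 1.50.
N ≥ 10^(15.0/10) = 31.623, so N = 32.

32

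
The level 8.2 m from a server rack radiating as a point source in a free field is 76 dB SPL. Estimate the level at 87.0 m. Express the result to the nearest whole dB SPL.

55 dB SPL

For a point source, L₂ = L₁ − 20·log₁₀(r₂/r₁).
L₂ = 76 − 20·log₁₀(87.0/8.2) = 76 − 20.514 = 55.49 dB SPL.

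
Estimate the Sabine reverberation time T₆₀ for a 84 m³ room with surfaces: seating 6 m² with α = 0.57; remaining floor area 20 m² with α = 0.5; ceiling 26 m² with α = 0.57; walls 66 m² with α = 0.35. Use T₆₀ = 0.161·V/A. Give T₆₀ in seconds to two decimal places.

0.26 s

Total absorption A = 6·0.57 + 20·0.5 + 26·0.57 + 66·0.35 = 51.34 m² sabins.
T₆₀ = 0.161 × 84 / 51.34 = 0.263 s.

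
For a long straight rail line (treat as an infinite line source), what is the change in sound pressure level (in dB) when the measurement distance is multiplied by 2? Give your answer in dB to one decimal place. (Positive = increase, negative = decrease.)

-3.0 dB

With cylindrical spreading the level changes by −10·log₁₀(r₂/r₁).
ΔL = −10·log₁₀(2) = -3.01 dB.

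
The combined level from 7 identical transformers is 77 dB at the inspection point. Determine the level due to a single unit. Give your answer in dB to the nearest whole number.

69 dB

7 equal contributions raise the level by 10·log₁₀ 7 = 8.451 dB, so each unit alone gives 77 − 8.451.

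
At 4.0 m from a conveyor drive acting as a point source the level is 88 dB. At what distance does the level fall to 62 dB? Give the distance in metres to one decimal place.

The 26.0 dB drop corresponds to a distance ratio of 10^(26.0/20) for a point source.
r₂ = 4.0·10^((88−62)/20) = 4.0·10^(26.0/20) = 79.81 m.

79.8 m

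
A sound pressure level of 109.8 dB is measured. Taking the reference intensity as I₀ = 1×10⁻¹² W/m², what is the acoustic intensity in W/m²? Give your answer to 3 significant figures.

0.0955 W/m²

I/I₀ = 10^(109.8/10) = 9.55e+10, so I = 9.55e+10 × 10⁻¹² W/m².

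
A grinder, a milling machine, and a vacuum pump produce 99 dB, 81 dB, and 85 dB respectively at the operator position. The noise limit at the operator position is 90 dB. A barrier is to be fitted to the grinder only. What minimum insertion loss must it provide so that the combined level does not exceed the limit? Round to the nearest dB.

The untreated sources together contribute 10^(81/10) + 10^(85/10) = 4.421e+08, i.e. 86.46 dB.
To meet 90 dB overall, the treated grinder may contribute at most 10^(90/10) − 4.421e+08 = 5.579e+08, i.e. 87.47 dB.
Required insertion loss = 99 − 87.47 = 11.53 dB.

12 dB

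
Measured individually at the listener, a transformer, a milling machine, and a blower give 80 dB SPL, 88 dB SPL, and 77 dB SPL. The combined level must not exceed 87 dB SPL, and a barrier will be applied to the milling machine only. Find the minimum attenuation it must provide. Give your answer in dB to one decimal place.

2.5 dB

Everything except the milling machine sums to 10^(80/10) + 10^(77/10) = 1.501e+08 in linear terms, 81.76 dB SPL.
To meet 87 dB SPL overall, the treated milling machine may contribute at most 10^(87/10) − 1.501e+08 = 3.511e+08, i.e. 85.45 dB SPL.
Required insertion loss = 88 − 85.45 = 2.55 dB.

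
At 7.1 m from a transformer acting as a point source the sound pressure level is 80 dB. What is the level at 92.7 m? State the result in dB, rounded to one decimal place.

Point-source attenuation: ΔL = 20·log₁₀(r₂/r₁) = 20·log₁₀(92.7/7.1) = 22.316 dB.
L₂ = 80 − 20·log₁₀(92.7/7.1) = 80 − 22.316 = 57.68 dB.

57.7 dB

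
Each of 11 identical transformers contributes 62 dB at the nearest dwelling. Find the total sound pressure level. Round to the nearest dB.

72 dB

With 11 equal, uncorrelated contributions the intensity is 11× that of one unit, giving a rise of 10·log₁₀ 11.
L_total = 62 + 10·log₁₀(11) = 62 + 10.414 = 72.41 dB.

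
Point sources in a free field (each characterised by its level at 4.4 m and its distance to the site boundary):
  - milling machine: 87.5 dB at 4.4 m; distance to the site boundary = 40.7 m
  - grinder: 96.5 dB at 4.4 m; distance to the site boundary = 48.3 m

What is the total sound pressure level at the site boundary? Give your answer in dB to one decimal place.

Apply inverse-square spreading to bring every level to the receiver, then sum 10^(L/10).
milling machine: 87.5 − 20·log₁₀(40.7/4.4) = 87.5 − 19.32 = 68.18 dB.
grinder: 96.5 − 20·log₁₀(48.3/4.4) = 96.5 − 20.81 = 75.69 dB.
Σ 10^(L/10) = 4.364e+07 → L_total = 10·log₁₀(4.364e+07) = 76.40 dB.

76.4 dB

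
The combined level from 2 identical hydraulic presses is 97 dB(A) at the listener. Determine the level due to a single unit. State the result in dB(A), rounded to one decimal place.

94.0 dB(A)

2 equal contributions raise the level by 10·log₁₀ 2 = 3.010 dB, so each unit alone gives 97 − 3.010.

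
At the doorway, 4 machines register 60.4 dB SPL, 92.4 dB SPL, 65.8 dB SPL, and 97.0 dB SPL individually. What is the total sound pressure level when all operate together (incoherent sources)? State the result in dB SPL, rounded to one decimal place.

Incoherent sources combine by intensity addition: L_total = 10·log₁₀(Σ 10^(L_i/10)).
Σ 10^(L/10) = 10^(60.4/10) + 10^(92.4/10) + 10^(65.8/10) + 10^(97.0/10) = 6.755e+09.
L_total = 10·log₁₀(6.755e+09) = 98.30 dB SPL.

98.3 dB SPL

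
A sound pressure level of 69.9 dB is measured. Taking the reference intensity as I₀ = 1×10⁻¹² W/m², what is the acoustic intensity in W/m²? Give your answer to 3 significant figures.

I = I₀·10^(L/10) = 10⁻¹² × 10^(69.9/10) = 10^(-5.010).

9.77e-06 W/m²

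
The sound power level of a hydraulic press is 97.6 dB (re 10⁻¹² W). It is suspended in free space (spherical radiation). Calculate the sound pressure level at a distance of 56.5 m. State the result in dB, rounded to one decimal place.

L_p = L_w − 10·log₁₀(4π·r²) with r = 56.5 m.
4π·r² = 4.011e+04 m², 10·log₁₀ of that is 46.033 dB.
L_p = 97.6 − 46.033 = 51.57 dB.

51.6 dB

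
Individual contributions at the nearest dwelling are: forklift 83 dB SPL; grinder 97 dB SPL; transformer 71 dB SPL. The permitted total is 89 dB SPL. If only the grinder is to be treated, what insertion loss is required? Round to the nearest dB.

9 dB

The untreated sources together contribute 10^(83/10) + 10^(71/10) = 2.121e+08, i.e. 83.27 dB SPL.
To meet 89 dB SPL overall, the treated grinder may contribute at most 10^(89/10) − 2.121e+08 = 5.822e+08, i.e. 87.65 dB SPL.
So the grinder must be reduced from 97 to 87.65 dB SPL: IL = 9.35 dB.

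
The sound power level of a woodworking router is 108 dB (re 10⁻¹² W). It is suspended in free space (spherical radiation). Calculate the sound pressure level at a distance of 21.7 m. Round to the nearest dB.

70 dB

L_p = L_w − 10·log₁₀(4π·r²) with r = 21.7 m.
4π·r² = 5917 m², 10·log₁₀ of that is 37.721 dB.
L_p = 108 − 37.721 = 70.28 dB.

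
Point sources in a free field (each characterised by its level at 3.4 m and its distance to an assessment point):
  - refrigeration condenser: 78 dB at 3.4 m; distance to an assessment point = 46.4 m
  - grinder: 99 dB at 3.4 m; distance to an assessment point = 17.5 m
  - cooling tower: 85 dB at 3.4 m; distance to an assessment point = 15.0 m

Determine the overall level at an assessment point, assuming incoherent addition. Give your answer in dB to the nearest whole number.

First find each source's level at the receiver (point-source: −20·log₁₀(r/r_ref)), then combine on an intensity basis.
refrigeration condenser: 78 − 20·log₁₀(46.4/3.4) = 78 − 22.70 = 55.30 dB.
grinder: 99 − 20·log₁₀(17.5/3.4) = 99 − 14.23 = 84.77 dB.
cooling tower: 85 − 20·log₁₀(15.0/3.4) = 85 − 12.89 = 72.11 dB.
Σ 10^(L/10) = 3.164e+08 → L_total = 10·log₁₀(3.164e+08) = 85.00 dB.

85 dB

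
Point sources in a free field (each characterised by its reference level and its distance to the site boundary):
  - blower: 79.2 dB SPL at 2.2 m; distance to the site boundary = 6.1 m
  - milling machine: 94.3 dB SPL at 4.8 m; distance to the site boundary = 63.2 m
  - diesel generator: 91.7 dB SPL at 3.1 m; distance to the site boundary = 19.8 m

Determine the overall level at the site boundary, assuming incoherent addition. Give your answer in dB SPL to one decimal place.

First find each source's level at the receiver (point-source: −20·log₁₀(r/r_ref)), then combine on an intensity basis.
blower: 79.2 − 20·log₁₀(6.1/2.2) = 79.2 − 8.86 = 70.34 dB SPL.
milling machine: 94.3 − 20·log₁₀(63.2/4.8) = 94.3 − 22.39 = 71.91 dB SPL.
diesel generator: 91.7 − 20·log₁₀(19.8/3.1) = 91.7 − 16.11 = 75.59 dB SPL.
Σ 10^(L/10) = 6.260e+07 → L_total = 10·log₁₀(6.260e+07) = 77.97 dB SPL.

78.0 dB SPL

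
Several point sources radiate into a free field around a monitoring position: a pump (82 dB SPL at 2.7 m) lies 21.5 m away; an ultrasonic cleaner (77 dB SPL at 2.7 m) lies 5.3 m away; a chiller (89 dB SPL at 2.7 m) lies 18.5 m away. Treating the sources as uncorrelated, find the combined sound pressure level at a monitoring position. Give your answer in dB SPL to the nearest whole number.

75 dB SPL

Propagate each source to the receiver with L = L_ref − 20·log₁₀(r/r_ref), then add intensities.
pump: 82 − 20·log₁₀(21.5/2.7) = 82 − 18.02 = 63.98 dB SPL.
ultrasonic cleaner: 77 − 20·log₁₀(5.3/2.7) = 77 − 5.86 = 71.14 dB SPL.
chiller: 89 − 20·log₁₀(18.5/2.7) = 89 − 16.72 = 72.28 dB SPL.
Σ 10^(L/10) = 3.243e+07 → L_total = 10·log₁₀(3.243e+07) = 75.11 dB SPL.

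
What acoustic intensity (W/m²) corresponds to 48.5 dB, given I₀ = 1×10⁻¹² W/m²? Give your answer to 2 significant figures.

7.1e-08 W/m²

I = I₀·10^(L/10) = 10⁻¹² × 10^(48.5/10) = 10^(-7.150).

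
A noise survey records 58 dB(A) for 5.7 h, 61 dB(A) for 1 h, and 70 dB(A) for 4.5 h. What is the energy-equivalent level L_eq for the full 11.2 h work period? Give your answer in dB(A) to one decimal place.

Weight each interval's intensity by its duration and average over T = 11.2 h:
Σ tᵢ·10^(Lᵢ/10) = 5.7·10^(58/10) + 1·10^(61/10) + 4.5·10^(70/10) = 4.986e+07.
L_eq = 10·log₁₀(4.986e+07/11.2) = 66.48 dB(A).

66.5 dB(A)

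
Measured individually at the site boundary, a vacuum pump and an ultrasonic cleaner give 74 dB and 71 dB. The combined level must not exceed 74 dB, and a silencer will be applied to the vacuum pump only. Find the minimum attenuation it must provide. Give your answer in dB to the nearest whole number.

3 dB

Fixed contribution from the other source: Σ 10^(L/10) = 10^(71/10) = 1.259e+07 (71.00 dB).
The limit corresponds to 10^(74/10) = 2.512e+07; subtracting the fixed part leaves 1.253e+07 for the vacuum pump, i.e. 70.98 dB.
Required insertion loss = 74 − 70.98 = 3.02 dB.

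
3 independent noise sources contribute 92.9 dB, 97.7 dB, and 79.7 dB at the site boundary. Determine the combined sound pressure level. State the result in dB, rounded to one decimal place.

Incoherent sources combine by intensity addition: L_total = 10·log₁₀(Σ 10^(L_i/10)).
Σ 10^(L/10) = 10^(92.9/10) + 10^(97.7/10) + 10^(79.7/10) = 7.932e+09.
L_total = 10·log₁₀(7.932e+09) = 98.99 dB.

99.0 dB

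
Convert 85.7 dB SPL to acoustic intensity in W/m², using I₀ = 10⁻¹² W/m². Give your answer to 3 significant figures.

0.000372 W/m²

L = 10·log₁₀(I/I₀) ⇒ I = I₀·10^(L/10) = 10⁻¹² × 10^8.57.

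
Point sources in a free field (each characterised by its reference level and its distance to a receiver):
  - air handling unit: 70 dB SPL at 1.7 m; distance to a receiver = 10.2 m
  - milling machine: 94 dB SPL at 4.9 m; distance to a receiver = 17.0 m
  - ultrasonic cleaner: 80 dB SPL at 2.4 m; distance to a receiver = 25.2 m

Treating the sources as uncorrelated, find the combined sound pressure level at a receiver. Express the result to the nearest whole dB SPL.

First find each source's level at the receiver (point-source: −20·log₁₀(r/r_ref)), then combine on an intensity basis.
air handling unit: 70 − 20·log₁₀(10.2/1.7) = 70 − 15.56 = 54.44 dB SPL.
milling machine: 94 − 20·log₁₀(17.0/4.9) = 94 − 10.81 = 83.19 dB SPL.
ultrasonic cleaner: 80 − 20·log₁₀(25.2/2.4) = 80 − 20.42 = 59.58 dB SPL.
Σ 10^(L/10) = 2.099e+08 → L_total = 10·log₁₀(2.099e+08) = 83.22 dB SPL.

83 dB SPL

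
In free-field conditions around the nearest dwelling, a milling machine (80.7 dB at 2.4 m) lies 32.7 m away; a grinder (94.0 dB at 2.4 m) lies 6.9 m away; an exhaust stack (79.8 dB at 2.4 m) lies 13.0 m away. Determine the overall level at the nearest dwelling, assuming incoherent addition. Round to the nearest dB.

85 dB

Apply inverse-square spreading to bring every level to the receiver, then sum 10^(L/10).
milling machine: 80.7 − 20·log₁₀(32.7/2.4) = 80.7 − 22.69 = 58.01 dB.
grinder: 94.0 − 20·log₁₀(6.9/2.4) = 94.0 − 9.17 = 84.83 dB.
exhaust stack: 79.8 − 20·log₁₀(13.0/2.4) = 79.8 − 14.67 = 65.13 dB.
Σ 10^(L/10) = 3.078e+08 → L_total = 10·log₁₀(3.078e+08) = 84.88 dB.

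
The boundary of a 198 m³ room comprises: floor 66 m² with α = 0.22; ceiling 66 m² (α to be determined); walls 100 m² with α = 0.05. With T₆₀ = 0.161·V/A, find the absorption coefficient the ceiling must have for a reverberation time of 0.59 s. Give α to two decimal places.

Required total absorption A = 0.161·198/0.59 = 54.03 m².
Absorption from the other surfaces = 66·0.22 + 100·0.05 = 19.52 m², so the ceiling must supply 34.51 m² over 66 m².
α = 34.51/66 = 0.523.

0.52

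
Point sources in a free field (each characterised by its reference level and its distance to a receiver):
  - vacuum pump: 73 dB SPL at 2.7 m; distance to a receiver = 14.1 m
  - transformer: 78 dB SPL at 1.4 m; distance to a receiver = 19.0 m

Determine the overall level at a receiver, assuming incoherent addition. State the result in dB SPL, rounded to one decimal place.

60.3 dB SPL

Apply inverse-square spreading to bring every level to the receiver, then sum 10^(L/10).
vacuum pump: 73 − 20·log₁₀(14.1/2.7) = 73 − 14.36 = 58.64 dB SPL.
transformer: 78 − 20·log₁₀(19.0/1.4) = 78 − 22.65 = 55.35 dB SPL.
Σ 10^(L/10) = 1.074e+06 → L_total = 10·log₁₀(1.074e+06) = 60.31 dB SPL.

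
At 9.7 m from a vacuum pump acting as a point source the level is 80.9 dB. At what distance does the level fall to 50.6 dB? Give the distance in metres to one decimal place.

317.5 m

The 30.3 dB drop corresponds to a distance ratio of 10^(30.3/20) for a point source.
r₂ = 9.7·10^((80.9−50.6)/20) = 9.7·10^(30.3/20) = 317.52 m.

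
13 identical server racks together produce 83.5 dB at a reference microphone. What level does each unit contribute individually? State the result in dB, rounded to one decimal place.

Dividing the total intensity by 13 lowers the level by 10·log₁₀ 13 = 11.139 dB: L₁ = 83.5 − 11.139.

72.4 dB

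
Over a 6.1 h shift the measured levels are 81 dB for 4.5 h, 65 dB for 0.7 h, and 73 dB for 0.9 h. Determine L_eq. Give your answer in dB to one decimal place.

79.8 dB

L_eq = 10·log₁₀[(1/T)·Σ tᵢ·10^(Lᵢ/10)] with T = 6.1 h.
Σ tᵢ·10^(Lᵢ/10) = 4.5·10^(81/10) + 0.7·10^(65/10) + 0.9·10^(73/10) = 5.867e+08.
L_eq = 10·log₁₀(5.867e+08/6.1) = 79.83 dB.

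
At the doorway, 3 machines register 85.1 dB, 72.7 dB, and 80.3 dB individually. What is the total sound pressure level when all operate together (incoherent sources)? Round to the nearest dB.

Incoherent sources combine by intensity addition: L_total = 10·log₁₀(Σ 10^(L_i/10)).
Σ 10^(L/10) = 10^(85.1/10) + 10^(72.7/10) + 10^(80.3/10) = 4.494e+08.
L_total = 10·log₁₀(4.494e+08) = 86.53 dB.

87 dB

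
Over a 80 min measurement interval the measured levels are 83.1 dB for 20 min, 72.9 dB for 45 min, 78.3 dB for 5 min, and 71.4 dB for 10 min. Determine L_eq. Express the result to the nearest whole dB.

78 dB

L_eq = 10·log₁₀[(1/T)·Σ tᵢ·10^(Lᵢ/10)] with T = 80 min.
Σ tᵢ·10^(Lᵢ/10) = 20·10^(83.1/10) + 45·10^(72.9/10) + 5·10^(78.3/10) + 10·10^(71.4/10) = 5.437e+09.
L_eq = 10·log₁₀(5.437e+09/80) = 78.32 dB.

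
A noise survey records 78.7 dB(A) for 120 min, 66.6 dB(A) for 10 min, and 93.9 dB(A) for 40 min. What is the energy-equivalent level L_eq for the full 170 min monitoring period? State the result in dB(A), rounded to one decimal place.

88.0 dB(A)

Weight each interval's intensity by its duration and average over T = 170 min:
Σ tᵢ·10^(Lᵢ/10) = 120·10^(78.7/10) + 10·10^(66.6/10) + 40·10^(93.9/10) = 1.071e+11.
L_eq = 10·log₁₀(1.071e+11/170) = 87.99 dB(A).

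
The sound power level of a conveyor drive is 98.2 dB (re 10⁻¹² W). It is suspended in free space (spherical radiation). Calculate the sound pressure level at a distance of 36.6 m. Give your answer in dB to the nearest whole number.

56 dB

Free-field spherical radiation: L_p = L_w − 10·log₁₀(4π·r²), r = 36.6 m.
4π·r² = 1.683e+04 m², 10·log₁₀ of that is 42.262 dB.
L_p = 98.2 − 42.262 = 55.94 dB.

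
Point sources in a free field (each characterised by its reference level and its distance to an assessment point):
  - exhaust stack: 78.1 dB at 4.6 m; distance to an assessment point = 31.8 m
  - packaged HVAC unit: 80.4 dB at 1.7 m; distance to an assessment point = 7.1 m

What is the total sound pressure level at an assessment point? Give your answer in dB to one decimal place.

68.8 dB

Apply inverse-square spreading to bring every level to the receiver, then sum 10^(L/10).
exhaust stack: 78.1 − 20·log₁₀(31.8/4.6) = 78.1 − 16.79 = 61.31 dB.
packaged HVAC unit: 80.4 − 20·log₁₀(7.1/1.7) = 80.4 − 12.42 = 67.98 dB.
Σ 10^(L/10) = 7.637e+06 → L_total = 10·log₁₀(7.637e+06) = 68.83 dB.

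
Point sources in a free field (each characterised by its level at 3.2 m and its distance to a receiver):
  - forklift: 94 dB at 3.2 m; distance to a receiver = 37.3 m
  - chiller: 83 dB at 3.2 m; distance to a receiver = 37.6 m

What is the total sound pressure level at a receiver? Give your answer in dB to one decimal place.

73.0 dB

Propagate each source to the receiver with L = L_ref − 20·log₁₀(r/r_ref), then add intensities.
forklift: 94 − 20·log₁₀(37.3/3.2) = 94 − 21.33 = 72.67 dB.
chiller: 83 − 20·log₁₀(37.6/3.2) = 83 − 21.40 = 61.60 dB.
Σ 10^(L/10) = 1.993e+07 → L_total = 10·log₁₀(1.993e+07) = 73.00 dB.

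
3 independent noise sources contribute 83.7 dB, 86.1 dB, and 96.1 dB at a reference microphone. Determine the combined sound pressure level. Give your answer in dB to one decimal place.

96.7 dB

For uncorrelated sources the intensities add, so convert each level to linear form, sum, and take 10·log₁₀ of the total.
Σ 10^(L/10) = 10^(83.7/10) + 10^(86.1/10) + 10^(96.1/10) = 4.716e+09.
L_total = 10·log₁₀(4.716e+09) = 96.74 dB.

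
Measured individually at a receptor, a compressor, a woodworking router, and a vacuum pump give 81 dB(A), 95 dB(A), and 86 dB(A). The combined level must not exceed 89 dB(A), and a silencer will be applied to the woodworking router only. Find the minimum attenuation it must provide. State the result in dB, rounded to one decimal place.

Everything except the woodworking router sums to 10^(81/10) + 10^(86/10) = 5.240e+08 in linear terms, 87.19 dB(A).
The limit corresponds to 10^(89/10) = 7.943e+08; subtracting the fixed part leaves 2.703e+08 for the woodworking router, i.e. 84.32 dB(A).
Required insertion loss = 95 − 84.32 = 10.68 dB.

10.7 dB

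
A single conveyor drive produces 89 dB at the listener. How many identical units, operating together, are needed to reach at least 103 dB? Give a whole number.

N identical sources give L₁ + 10·log₁₀ N, so require 10·log₁₀ N ≥ 103 − 89 = 14.0 dB.
N ≥ 10^(14.0/10) = 25.119, so N = 26.

26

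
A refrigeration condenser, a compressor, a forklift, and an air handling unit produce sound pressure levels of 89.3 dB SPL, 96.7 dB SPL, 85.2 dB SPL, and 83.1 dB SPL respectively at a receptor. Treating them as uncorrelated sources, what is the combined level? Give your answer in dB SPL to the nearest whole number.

98 dB SPL

Incoherent sources combine by intensity addition: L_total = 10·log₁₀(Σ 10^(L_i/10)).
Σ 10^(L/10) = 10^(89.3/10) + 10^(96.7/10) + 10^(85.2/10) + 10^(83.1/10) = 6.064e+09.
L_total = 10·log₁₀(6.064e+09) = 97.83 dB SPL.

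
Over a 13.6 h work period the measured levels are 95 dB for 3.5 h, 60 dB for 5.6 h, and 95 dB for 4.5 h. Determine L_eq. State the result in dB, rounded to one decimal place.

92.7 dB

The energy average is taken in the linear domain: L_eq = 10·log₁₀[(Σ tᵢ·10^(Lᵢ/10))/T], T = 13.6 h.
Σ tᵢ·10^(Lᵢ/10) = 3.5·10^(95/10) + 5.6·10^(60/10) + 4.5·10^(95/10) = 2.530e+10.
L_eq = 10·log₁₀(2.530e+10/13.6) = 92.70 dB.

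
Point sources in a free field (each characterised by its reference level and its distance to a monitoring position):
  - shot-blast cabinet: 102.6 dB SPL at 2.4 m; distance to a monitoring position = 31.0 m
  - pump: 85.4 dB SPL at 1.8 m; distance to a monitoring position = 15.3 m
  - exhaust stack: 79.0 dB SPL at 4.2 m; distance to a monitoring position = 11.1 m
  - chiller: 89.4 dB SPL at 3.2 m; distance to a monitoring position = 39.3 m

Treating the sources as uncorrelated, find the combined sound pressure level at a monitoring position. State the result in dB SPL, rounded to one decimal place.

Apply inverse-square spreading to bring every level to the receiver, then sum 10^(L/10).
shot-blast cabinet: 102.6 − 20·log₁₀(31.0/2.4) = 102.6 − 22.22 = 80.38 dB SPL.
pump: 85.4 − 20·log₁₀(15.3/1.8) = 85.4 − 18.59 = 66.81 dB SPL.
exhaust stack: 79.0 − 20·log₁₀(11.1/4.2) = 79.0 − 8.44 = 70.56 dB SPL.
chiller: 89.4 − 20·log₁₀(39.3/3.2) = 89.4 − 21.78 = 67.62 dB SPL.
Σ 10^(L/10) = 1.310e+08 → L_total = 10·log₁₀(1.310e+08) = 81.17 dB SPL.

81.2 dB SPL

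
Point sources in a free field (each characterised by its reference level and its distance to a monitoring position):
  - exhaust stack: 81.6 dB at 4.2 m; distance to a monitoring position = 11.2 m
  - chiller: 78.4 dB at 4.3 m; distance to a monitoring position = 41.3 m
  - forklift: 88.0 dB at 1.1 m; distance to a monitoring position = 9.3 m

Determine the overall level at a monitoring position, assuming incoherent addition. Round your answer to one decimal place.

Propagate each source to the receiver with L = L_ref − 20·log₁₀(r/r_ref), then add intensities.
exhaust stack: 81.6 − 20·log₁₀(11.2/4.2) = 81.6 − 8.52 = 73.08 dB.
chiller: 78.4 − 20·log₁₀(41.3/4.3) = 78.4 − 19.65 = 58.75 dB.
forklift: 88.0 − 20·log₁₀(9.3/1.1) = 88.0 − 18.54 = 69.46 dB.
Σ 10^(L/10) = 2.990e+07 → L_total = 10·log₁₀(2.990e+07) = 74.76 dB.

74.8 dB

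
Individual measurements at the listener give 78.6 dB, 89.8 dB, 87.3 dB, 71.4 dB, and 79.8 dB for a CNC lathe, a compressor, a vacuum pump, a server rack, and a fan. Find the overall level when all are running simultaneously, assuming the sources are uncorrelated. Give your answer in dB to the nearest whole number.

Incoherent sources combine by intensity addition: L_total = 10·log₁₀(Σ 10^(L_i/10)).
Σ 10^(L/10) = 10^(78.6/10) + 10^(89.8/10) + 10^(87.3/10) + 10^(71.4/10) + 10^(79.8/10) = 1.674e+09.
L_total = 10·log₁₀(1.674e+09) = 92.24 dB.

92 dB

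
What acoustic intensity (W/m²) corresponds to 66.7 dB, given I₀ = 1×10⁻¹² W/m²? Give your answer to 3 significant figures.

4.68e-06 W/m²

I/I₀ = 10^(66.7/10) = 4.677e+06, so I = 4.677e+06 × 10⁻¹² W/m².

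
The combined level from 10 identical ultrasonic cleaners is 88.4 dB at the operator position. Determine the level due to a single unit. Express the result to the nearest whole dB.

78 dB

Dividing the total intensity by 10 lowers the level by 10·log₁₀ 10 = 10.000 dB: L₁ = 88.4 − 10.000.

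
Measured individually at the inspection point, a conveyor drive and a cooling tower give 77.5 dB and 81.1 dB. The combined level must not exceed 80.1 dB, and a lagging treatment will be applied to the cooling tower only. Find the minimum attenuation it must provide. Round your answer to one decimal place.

4.5 dB

The untreated sources together contribute 10^(77.5/10) = 5.623e+07, i.e. 77.50 dB.
The limit corresponds to 10^(80.1/10) = 1.023e+08; subtracting the fixed part leaves 4.610e+07 for the cooling tower, i.e. 76.64 dB.
So the cooling tower must be reduced from 81.1 to 76.64 dB: IL = 4.46 dB.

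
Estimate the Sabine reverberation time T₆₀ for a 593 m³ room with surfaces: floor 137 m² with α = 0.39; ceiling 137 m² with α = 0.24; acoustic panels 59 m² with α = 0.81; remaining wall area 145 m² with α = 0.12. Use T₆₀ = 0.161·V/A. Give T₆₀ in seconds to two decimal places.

A = Σ Sᵢαᵢ = 137·0.39 + 137·0.24 + 59·0.81 + 145·0.12 = 151.50 m².
T₆₀ = 0.161 × 593 / 151.50 = 0.630 s.

0.63 s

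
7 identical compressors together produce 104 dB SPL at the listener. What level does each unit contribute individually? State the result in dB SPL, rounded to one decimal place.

95.5 dB SPL

For N identical incoherent sources L_total = L₁ + 10·log₁₀ N, so L₁ = 104 − 10·log₁₀(7) = 104 − 8.451.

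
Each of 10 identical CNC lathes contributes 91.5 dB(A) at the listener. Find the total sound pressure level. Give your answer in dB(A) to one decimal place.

With 10 equal, uncorrelated contributions the intensity is 10× that of one unit, giving a rise of 10·log₁₀ 10.
L_total = 91.5 + 10·log₁₀(10) = 91.5 + 10.000 = 101.50 dB(A).

101.5 dB(A)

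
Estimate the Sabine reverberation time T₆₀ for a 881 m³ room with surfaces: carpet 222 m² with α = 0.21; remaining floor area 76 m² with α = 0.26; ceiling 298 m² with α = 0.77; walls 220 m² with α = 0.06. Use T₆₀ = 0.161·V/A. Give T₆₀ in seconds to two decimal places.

0.46 s

Summing Sᵢαᵢ: 222·0.21 + 76·0.26 + 298·0.77 + 220·0.06 = 309.04 m².
T₆₀ = 0.161 × 881 / 309.04 = 0.459 s.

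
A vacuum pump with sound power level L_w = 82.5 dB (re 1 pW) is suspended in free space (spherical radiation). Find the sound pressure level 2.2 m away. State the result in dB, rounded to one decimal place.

The power spreads over a sphere of area 4π·r², so L_p = L_w − 10·log₁₀(4π·r²).
4π·r² = 60.82 m², 10·log₁₀ of that is 17.841 dB.
L_p = 82.5 − 17.841 = 64.66 dB.

64.7 dB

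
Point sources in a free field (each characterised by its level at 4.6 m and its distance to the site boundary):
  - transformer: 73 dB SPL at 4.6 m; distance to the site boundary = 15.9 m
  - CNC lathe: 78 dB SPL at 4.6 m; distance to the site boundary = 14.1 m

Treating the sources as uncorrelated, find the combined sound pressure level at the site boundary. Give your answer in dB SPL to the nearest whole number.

First find each source's level at the receiver (point-source: −20·log₁₀(r/r_ref)), then combine on an intensity basis.
transformer: 73 − 20·log₁₀(15.9/4.6) = 73 − 10.77 = 62.23 dB SPL.
CNC lathe: 78 − 20·log₁₀(14.1/4.6) = 78 − 9.73 = 68.27 dB SPL.
Σ 10^(L/10) = 8.386e+06 → L_total = 10·log₁₀(8.386e+06) = 69.24 dB SPL.

69 dB SPL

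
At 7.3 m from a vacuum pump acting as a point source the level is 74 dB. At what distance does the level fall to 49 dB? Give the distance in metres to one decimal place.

The 25.0 dB drop corresponds to a distance ratio of 10^(25.0/20) for a point source.
r₂ = 7.3·10^((74−49)/20) = 7.3·10^(25.0/20) = 129.81 m.

129.8 m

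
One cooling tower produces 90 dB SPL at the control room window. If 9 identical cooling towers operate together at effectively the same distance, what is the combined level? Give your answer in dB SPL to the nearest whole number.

L_total = L₁ + 10·log₁₀ N for N identical incoherent sources.
L_total = 90 + 10·log₁₀(9) = 90 + 9.542 = 99.54 dB SPL.

100 dB SPL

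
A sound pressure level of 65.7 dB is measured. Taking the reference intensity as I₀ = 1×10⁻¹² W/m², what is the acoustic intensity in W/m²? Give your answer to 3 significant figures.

3.72e-06 W/m²

I/I₀ = 10^(65.7/10) = 3.715e+06, so I = 3.715e+06 × 10⁻¹² W/m².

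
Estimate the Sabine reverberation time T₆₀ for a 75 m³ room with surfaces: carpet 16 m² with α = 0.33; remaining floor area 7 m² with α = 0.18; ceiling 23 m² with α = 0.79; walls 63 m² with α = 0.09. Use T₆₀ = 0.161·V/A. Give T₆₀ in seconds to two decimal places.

0.40 s

Summing Sᵢαᵢ: 16·0.33 + 7·0.18 + 23·0.79 + 63·0.09 = 30.38 m².
T₆₀ = 0.161 × 75 / 30.38 = 0.397 s.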